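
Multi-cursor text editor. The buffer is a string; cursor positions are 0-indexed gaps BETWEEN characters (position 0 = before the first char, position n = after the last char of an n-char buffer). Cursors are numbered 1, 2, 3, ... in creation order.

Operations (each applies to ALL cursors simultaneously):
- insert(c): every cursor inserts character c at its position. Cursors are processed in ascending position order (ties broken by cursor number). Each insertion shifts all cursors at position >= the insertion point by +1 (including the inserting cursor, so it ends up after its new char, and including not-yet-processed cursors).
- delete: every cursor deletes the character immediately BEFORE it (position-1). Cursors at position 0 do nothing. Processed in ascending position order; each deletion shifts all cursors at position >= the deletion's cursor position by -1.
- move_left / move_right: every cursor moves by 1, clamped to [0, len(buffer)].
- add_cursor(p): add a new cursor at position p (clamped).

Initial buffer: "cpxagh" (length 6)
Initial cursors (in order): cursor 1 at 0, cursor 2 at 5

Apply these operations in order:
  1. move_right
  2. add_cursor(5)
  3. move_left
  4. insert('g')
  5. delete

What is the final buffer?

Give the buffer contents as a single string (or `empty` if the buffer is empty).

After op 1 (move_right): buffer="cpxagh" (len 6), cursors c1@1 c2@6, authorship ......
After op 2 (add_cursor(5)): buffer="cpxagh" (len 6), cursors c1@1 c3@5 c2@6, authorship ......
After op 3 (move_left): buffer="cpxagh" (len 6), cursors c1@0 c3@4 c2@5, authorship ......
After op 4 (insert('g')): buffer="gcpxagggh" (len 9), cursors c1@1 c3@6 c2@8, authorship 1....3.2.
After op 5 (delete): buffer="cpxagh" (len 6), cursors c1@0 c3@4 c2@5, authorship ......

Answer: cpxagh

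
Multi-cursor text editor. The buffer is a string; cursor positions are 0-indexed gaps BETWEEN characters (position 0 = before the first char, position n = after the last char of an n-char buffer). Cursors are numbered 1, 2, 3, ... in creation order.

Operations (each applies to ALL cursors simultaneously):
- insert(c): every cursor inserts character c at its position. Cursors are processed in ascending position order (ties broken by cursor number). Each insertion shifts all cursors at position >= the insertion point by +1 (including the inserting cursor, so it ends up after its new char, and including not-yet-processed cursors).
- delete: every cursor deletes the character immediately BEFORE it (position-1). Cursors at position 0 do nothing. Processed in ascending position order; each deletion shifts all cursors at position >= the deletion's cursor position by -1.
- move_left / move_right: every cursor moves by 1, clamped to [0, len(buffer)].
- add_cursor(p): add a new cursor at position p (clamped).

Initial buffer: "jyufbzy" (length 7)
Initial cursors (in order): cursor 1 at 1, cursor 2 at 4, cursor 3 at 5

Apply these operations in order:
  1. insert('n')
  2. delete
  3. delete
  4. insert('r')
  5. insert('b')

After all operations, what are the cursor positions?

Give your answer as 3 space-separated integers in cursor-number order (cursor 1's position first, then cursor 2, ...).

After op 1 (insert('n')): buffer="jnyufnbnzy" (len 10), cursors c1@2 c2@6 c3@8, authorship .1...2.3..
After op 2 (delete): buffer="jyufbzy" (len 7), cursors c1@1 c2@4 c3@5, authorship .......
After op 3 (delete): buffer="yuzy" (len 4), cursors c1@0 c2@2 c3@2, authorship ....
After op 4 (insert('r')): buffer="ryurrzy" (len 7), cursors c1@1 c2@5 c3@5, authorship 1..23..
After op 5 (insert('b')): buffer="rbyurrbbzy" (len 10), cursors c1@2 c2@8 c3@8, authorship 11..2323..

Answer: 2 8 8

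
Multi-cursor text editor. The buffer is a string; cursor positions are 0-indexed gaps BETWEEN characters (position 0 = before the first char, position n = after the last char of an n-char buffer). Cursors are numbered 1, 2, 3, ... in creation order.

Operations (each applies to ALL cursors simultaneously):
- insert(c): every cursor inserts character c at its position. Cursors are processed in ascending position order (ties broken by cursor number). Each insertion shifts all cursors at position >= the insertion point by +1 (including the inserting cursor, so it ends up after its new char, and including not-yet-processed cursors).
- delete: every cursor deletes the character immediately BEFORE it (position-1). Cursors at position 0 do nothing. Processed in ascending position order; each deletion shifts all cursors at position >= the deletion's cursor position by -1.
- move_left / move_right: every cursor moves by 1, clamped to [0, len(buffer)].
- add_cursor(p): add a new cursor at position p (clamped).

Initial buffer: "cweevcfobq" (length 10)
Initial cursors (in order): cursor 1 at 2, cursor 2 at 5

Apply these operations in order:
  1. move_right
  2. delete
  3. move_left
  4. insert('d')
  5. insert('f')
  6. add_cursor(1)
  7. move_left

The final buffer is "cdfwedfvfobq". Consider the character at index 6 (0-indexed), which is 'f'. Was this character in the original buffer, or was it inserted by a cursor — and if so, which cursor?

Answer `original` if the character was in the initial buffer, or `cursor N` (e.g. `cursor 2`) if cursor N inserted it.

Answer: cursor 2

Derivation:
After op 1 (move_right): buffer="cweevcfobq" (len 10), cursors c1@3 c2@6, authorship ..........
After op 2 (delete): buffer="cwevfobq" (len 8), cursors c1@2 c2@4, authorship ........
After op 3 (move_left): buffer="cwevfobq" (len 8), cursors c1@1 c2@3, authorship ........
After op 4 (insert('d')): buffer="cdwedvfobq" (len 10), cursors c1@2 c2@5, authorship .1..2.....
After op 5 (insert('f')): buffer="cdfwedfvfobq" (len 12), cursors c1@3 c2@7, authorship .11..22.....
After op 6 (add_cursor(1)): buffer="cdfwedfvfobq" (len 12), cursors c3@1 c1@3 c2@7, authorship .11..22.....
After op 7 (move_left): buffer="cdfwedfvfobq" (len 12), cursors c3@0 c1@2 c2@6, authorship .11..22.....
Authorship (.=original, N=cursor N): . 1 1 . . 2 2 . . . . .
Index 6: author = 2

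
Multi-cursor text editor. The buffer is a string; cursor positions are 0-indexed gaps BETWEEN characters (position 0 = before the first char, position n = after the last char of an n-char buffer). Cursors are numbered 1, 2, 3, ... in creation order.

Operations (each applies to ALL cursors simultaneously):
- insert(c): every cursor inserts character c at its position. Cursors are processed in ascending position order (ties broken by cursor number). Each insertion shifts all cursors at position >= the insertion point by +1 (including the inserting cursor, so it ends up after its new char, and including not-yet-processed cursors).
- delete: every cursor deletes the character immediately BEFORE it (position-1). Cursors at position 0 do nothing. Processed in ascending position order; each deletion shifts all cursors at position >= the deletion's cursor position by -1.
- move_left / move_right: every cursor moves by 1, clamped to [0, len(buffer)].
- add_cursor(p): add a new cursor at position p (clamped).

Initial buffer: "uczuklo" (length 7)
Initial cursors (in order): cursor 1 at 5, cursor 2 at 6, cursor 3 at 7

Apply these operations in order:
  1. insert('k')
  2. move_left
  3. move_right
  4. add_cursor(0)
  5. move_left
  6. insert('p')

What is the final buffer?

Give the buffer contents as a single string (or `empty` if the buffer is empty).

Answer: puczukpklpkopk

Derivation:
After op 1 (insert('k')): buffer="uczukklkok" (len 10), cursors c1@6 c2@8 c3@10, authorship .....1.2.3
After op 2 (move_left): buffer="uczukklkok" (len 10), cursors c1@5 c2@7 c3@9, authorship .....1.2.3
After op 3 (move_right): buffer="uczukklkok" (len 10), cursors c1@6 c2@8 c3@10, authorship .....1.2.3
After op 4 (add_cursor(0)): buffer="uczukklkok" (len 10), cursors c4@0 c1@6 c2@8 c3@10, authorship .....1.2.3
After op 5 (move_left): buffer="uczukklkok" (len 10), cursors c4@0 c1@5 c2@7 c3@9, authorship .....1.2.3
After op 6 (insert('p')): buffer="puczukpklpkopk" (len 14), cursors c4@1 c1@7 c2@10 c3@13, authorship 4.....11.22.33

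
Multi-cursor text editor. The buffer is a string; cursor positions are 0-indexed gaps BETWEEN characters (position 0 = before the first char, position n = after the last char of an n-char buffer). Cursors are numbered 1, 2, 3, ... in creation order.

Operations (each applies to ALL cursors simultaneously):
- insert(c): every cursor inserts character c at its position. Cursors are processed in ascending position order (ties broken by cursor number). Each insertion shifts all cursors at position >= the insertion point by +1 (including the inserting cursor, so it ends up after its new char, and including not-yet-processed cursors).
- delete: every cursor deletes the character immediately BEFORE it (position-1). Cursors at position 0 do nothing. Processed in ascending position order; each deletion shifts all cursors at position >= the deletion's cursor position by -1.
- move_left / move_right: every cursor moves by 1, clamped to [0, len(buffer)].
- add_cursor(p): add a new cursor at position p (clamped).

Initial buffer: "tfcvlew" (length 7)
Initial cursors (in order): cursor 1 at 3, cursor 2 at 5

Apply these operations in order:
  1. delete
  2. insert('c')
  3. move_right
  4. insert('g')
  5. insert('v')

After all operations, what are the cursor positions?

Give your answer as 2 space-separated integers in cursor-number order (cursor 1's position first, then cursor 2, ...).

After op 1 (delete): buffer="tfvew" (len 5), cursors c1@2 c2@3, authorship .....
After op 2 (insert('c')): buffer="tfcvcew" (len 7), cursors c1@3 c2@5, authorship ..1.2..
After op 3 (move_right): buffer="tfcvcew" (len 7), cursors c1@4 c2@6, authorship ..1.2..
After op 4 (insert('g')): buffer="tfcvgcegw" (len 9), cursors c1@5 c2@8, authorship ..1.12.2.
After op 5 (insert('v')): buffer="tfcvgvcegvw" (len 11), cursors c1@6 c2@10, authorship ..1.112.22.

Answer: 6 10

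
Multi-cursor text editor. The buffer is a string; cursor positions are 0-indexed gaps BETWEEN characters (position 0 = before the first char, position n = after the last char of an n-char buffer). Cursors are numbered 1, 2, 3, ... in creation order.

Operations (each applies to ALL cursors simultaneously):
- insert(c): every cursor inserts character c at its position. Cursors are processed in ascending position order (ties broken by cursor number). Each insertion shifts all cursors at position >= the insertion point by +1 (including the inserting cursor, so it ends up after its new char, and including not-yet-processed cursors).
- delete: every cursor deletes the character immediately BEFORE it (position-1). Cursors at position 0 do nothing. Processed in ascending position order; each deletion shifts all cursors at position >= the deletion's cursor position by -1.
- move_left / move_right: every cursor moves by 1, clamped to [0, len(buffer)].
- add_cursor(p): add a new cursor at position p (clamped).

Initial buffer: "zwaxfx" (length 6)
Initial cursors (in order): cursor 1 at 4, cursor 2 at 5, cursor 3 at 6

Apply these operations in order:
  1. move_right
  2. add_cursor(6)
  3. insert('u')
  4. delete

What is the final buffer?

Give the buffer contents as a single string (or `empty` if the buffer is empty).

After op 1 (move_right): buffer="zwaxfx" (len 6), cursors c1@5 c2@6 c3@6, authorship ......
After op 2 (add_cursor(6)): buffer="zwaxfx" (len 6), cursors c1@5 c2@6 c3@6 c4@6, authorship ......
After op 3 (insert('u')): buffer="zwaxfuxuuu" (len 10), cursors c1@6 c2@10 c3@10 c4@10, authorship .....1.234
After op 4 (delete): buffer="zwaxfx" (len 6), cursors c1@5 c2@6 c3@6 c4@6, authorship ......

Answer: zwaxfx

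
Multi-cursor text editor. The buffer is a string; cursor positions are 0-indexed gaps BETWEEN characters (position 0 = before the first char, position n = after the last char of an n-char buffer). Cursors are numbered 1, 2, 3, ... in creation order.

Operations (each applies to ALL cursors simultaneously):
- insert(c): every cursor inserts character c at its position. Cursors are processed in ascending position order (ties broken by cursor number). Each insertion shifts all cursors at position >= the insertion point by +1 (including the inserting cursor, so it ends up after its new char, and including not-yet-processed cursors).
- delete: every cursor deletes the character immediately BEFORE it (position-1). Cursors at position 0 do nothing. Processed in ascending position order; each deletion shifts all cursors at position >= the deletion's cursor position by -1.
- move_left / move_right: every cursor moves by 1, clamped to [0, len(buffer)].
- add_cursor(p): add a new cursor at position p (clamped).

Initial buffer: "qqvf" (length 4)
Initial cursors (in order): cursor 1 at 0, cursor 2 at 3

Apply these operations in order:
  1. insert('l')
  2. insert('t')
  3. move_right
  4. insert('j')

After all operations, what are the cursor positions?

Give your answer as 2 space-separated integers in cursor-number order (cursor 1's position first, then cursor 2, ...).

Answer: 4 10

Derivation:
After op 1 (insert('l')): buffer="lqqvlf" (len 6), cursors c1@1 c2@5, authorship 1...2.
After op 2 (insert('t')): buffer="ltqqvltf" (len 8), cursors c1@2 c2@7, authorship 11...22.
After op 3 (move_right): buffer="ltqqvltf" (len 8), cursors c1@3 c2@8, authorship 11...22.
After op 4 (insert('j')): buffer="ltqjqvltfj" (len 10), cursors c1@4 c2@10, authorship 11.1..22.2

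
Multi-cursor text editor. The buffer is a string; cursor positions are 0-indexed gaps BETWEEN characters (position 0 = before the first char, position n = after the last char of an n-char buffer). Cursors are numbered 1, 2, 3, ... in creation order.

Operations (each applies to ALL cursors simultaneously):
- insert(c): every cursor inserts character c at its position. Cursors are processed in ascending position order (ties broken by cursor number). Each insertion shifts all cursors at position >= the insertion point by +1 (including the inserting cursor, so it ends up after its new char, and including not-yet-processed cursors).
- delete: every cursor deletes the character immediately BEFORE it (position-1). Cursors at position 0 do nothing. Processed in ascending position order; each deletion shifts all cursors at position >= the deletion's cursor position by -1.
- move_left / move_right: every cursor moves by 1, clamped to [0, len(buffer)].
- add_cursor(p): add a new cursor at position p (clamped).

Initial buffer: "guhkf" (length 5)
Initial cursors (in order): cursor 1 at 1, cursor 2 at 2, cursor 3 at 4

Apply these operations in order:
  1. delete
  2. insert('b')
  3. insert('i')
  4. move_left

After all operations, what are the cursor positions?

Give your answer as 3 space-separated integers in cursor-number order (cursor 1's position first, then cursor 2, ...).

After op 1 (delete): buffer="hf" (len 2), cursors c1@0 c2@0 c3@1, authorship ..
After op 2 (insert('b')): buffer="bbhbf" (len 5), cursors c1@2 c2@2 c3@4, authorship 12.3.
After op 3 (insert('i')): buffer="bbiihbif" (len 8), cursors c1@4 c2@4 c3@7, authorship 1212.33.
After op 4 (move_left): buffer="bbiihbif" (len 8), cursors c1@3 c2@3 c3@6, authorship 1212.33.

Answer: 3 3 6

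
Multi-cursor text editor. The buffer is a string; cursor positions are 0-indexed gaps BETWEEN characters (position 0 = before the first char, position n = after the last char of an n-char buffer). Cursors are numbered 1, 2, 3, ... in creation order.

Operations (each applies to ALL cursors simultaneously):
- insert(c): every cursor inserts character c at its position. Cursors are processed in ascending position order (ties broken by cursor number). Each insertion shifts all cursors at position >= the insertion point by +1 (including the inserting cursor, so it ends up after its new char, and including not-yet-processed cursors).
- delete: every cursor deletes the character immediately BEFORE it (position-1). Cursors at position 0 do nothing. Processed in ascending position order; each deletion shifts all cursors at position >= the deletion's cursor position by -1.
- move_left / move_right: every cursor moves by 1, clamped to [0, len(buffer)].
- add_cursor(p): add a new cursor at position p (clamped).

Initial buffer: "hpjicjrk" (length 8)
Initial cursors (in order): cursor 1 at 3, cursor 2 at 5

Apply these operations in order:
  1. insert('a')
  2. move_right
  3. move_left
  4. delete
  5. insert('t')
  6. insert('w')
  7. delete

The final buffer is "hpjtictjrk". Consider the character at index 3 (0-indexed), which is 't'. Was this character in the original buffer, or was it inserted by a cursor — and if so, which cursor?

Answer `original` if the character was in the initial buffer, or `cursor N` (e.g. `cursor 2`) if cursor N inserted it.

After op 1 (insert('a')): buffer="hpjaicajrk" (len 10), cursors c1@4 c2@7, authorship ...1..2...
After op 2 (move_right): buffer="hpjaicajrk" (len 10), cursors c1@5 c2@8, authorship ...1..2...
After op 3 (move_left): buffer="hpjaicajrk" (len 10), cursors c1@4 c2@7, authorship ...1..2...
After op 4 (delete): buffer="hpjicjrk" (len 8), cursors c1@3 c2@5, authorship ........
After op 5 (insert('t')): buffer="hpjtictjrk" (len 10), cursors c1@4 c2@7, authorship ...1..2...
After op 6 (insert('w')): buffer="hpjtwictwjrk" (len 12), cursors c1@5 c2@9, authorship ...11..22...
After op 7 (delete): buffer="hpjtictjrk" (len 10), cursors c1@4 c2@7, authorship ...1..2...
Authorship (.=original, N=cursor N): . . . 1 . . 2 . . .
Index 3: author = 1

Answer: cursor 1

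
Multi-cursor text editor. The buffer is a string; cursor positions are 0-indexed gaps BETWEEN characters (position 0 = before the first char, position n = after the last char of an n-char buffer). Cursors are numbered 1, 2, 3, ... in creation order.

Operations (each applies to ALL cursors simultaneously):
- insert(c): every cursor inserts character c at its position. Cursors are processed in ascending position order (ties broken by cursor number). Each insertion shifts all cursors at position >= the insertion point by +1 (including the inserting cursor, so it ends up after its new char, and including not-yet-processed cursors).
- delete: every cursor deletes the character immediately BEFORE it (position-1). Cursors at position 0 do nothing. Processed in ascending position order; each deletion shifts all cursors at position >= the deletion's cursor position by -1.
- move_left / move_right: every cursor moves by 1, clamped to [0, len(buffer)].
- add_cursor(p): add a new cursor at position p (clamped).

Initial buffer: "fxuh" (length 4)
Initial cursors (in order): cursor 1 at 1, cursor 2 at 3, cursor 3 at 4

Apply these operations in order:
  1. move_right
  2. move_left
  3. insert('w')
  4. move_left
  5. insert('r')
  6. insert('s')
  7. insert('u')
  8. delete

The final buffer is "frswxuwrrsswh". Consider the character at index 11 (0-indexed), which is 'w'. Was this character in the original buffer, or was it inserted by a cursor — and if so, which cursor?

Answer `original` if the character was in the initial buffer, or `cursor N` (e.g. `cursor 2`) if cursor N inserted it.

After op 1 (move_right): buffer="fxuh" (len 4), cursors c1@2 c2@4 c3@4, authorship ....
After op 2 (move_left): buffer="fxuh" (len 4), cursors c1@1 c2@3 c3@3, authorship ....
After op 3 (insert('w')): buffer="fwxuwwh" (len 7), cursors c1@2 c2@6 c3@6, authorship .1..23.
After op 4 (move_left): buffer="fwxuwwh" (len 7), cursors c1@1 c2@5 c3@5, authorship .1..23.
After op 5 (insert('r')): buffer="frwxuwrrwh" (len 10), cursors c1@2 c2@8 c3@8, authorship .11..2233.
After op 6 (insert('s')): buffer="frswxuwrrsswh" (len 13), cursors c1@3 c2@11 c3@11, authorship .111..223233.
After op 7 (insert('u')): buffer="frsuwxuwrrssuuwh" (len 16), cursors c1@4 c2@14 c3@14, authorship .1111..22323233.
After op 8 (delete): buffer="frswxuwrrsswh" (len 13), cursors c1@3 c2@11 c3@11, authorship .111..223233.
Authorship (.=original, N=cursor N): . 1 1 1 . . 2 2 3 2 3 3 .
Index 11: author = 3

Answer: cursor 3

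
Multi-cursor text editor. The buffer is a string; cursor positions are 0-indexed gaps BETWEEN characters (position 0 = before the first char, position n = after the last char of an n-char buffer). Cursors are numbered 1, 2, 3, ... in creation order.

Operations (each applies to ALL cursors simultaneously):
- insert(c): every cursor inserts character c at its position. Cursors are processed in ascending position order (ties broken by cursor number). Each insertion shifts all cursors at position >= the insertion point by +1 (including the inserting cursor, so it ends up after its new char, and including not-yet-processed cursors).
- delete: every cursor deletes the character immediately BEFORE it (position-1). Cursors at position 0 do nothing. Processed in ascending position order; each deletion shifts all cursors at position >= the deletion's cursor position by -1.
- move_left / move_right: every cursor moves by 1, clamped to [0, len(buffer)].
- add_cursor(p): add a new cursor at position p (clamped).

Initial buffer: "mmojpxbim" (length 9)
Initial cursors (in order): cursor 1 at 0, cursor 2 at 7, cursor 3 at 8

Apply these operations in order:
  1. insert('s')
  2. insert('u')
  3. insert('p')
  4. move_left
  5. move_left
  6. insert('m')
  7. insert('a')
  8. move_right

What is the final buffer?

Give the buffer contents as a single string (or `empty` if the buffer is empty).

After op 1 (insert('s')): buffer="smmojpxbsism" (len 12), cursors c1@1 c2@9 c3@11, authorship 1.......2.3.
After op 2 (insert('u')): buffer="summojpxbsuisum" (len 15), cursors c1@2 c2@11 c3@14, authorship 11.......22.33.
After op 3 (insert('p')): buffer="supmmojpxbsupisupm" (len 18), cursors c1@3 c2@13 c3@17, authorship 111.......222.333.
After op 4 (move_left): buffer="supmmojpxbsupisupm" (len 18), cursors c1@2 c2@12 c3@16, authorship 111.......222.333.
After op 5 (move_left): buffer="supmmojpxbsupisupm" (len 18), cursors c1@1 c2@11 c3@15, authorship 111.......222.333.
After op 6 (insert('m')): buffer="smupmmojpxbsmupismupm" (len 21), cursors c1@2 c2@13 c3@18, authorship 1111.......2222.3333.
After op 7 (insert('a')): buffer="smaupmmojpxbsmaupismaupm" (len 24), cursors c1@3 c2@15 c3@21, authorship 11111.......22222.33333.
After op 8 (move_right): buffer="smaupmmojpxbsmaupismaupm" (len 24), cursors c1@4 c2@16 c3@22, authorship 11111.......22222.33333.

Answer: smaupmmojpxbsmaupismaupm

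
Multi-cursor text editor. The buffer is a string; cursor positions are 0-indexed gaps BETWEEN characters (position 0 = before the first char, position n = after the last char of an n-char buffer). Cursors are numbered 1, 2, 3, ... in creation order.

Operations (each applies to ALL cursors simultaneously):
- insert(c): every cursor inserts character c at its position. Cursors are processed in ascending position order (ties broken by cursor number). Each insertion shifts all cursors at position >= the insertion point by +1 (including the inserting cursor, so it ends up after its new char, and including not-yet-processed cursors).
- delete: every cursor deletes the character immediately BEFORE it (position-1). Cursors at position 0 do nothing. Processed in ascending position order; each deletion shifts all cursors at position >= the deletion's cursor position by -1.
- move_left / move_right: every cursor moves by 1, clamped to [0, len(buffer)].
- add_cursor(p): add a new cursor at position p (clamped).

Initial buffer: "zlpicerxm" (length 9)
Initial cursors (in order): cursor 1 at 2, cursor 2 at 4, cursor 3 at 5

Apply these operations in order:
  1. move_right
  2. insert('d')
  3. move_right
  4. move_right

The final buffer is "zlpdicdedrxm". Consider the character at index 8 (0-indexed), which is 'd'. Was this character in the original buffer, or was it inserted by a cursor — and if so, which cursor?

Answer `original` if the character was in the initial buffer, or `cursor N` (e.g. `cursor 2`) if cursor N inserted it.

Answer: cursor 3

Derivation:
After op 1 (move_right): buffer="zlpicerxm" (len 9), cursors c1@3 c2@5 c3@6, authorship .........
After op 2 (insert('d')): buffer="zlpdicdedrxm" (len 12), cursors c1@4 c2@7 c3@9, authorship ...1..2.3...
After op 3 (move_right): buffer="zlpdicdedrxm" (len 12), cursors c1@5 c2@8 c3@10, authorship ...1..2.3...
After op 4 (move_right): buffer="zlpdicdedrxm" (len 12), cursors c1@6 c2@9 c3@11, authorship ...1..2.3...
Authorship (.=original, N=cursor N): . . . 1 . . 2 . 3 . . .
Index 8: author = 3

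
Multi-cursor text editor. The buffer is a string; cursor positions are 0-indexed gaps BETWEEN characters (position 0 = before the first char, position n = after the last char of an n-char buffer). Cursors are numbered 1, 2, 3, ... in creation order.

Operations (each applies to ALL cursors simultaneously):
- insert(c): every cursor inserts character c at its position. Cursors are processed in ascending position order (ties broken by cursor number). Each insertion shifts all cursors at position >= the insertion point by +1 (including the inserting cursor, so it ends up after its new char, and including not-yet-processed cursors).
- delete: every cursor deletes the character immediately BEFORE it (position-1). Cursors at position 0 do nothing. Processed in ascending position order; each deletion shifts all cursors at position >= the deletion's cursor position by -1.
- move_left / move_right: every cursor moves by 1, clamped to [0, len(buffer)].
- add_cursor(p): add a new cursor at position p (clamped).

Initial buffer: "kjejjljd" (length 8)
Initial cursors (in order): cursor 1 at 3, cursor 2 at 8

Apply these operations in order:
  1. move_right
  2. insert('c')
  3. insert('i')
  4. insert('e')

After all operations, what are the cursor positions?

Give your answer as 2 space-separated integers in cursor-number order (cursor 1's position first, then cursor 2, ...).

Answer: 7 14

Derivation:
After op 1 (move_right): buffer="kjejjljd" (len 8), cursors c1@4 c2@8, authorship ........
After op 2 (insert('c')): buffer="kjejcjljdc" (len 10), cursors c1@5 c2@10, authorship ....1....2
After op 3 (insert('i')): buffer="kjejcijljdci" (len 12), cursors c1@6 c2@12, authorship ....11....22
After op 4 (insert('e')): buffer="kjejciejljdcie" (len 14), cursors c1@7 c2@14, authorship ....111....222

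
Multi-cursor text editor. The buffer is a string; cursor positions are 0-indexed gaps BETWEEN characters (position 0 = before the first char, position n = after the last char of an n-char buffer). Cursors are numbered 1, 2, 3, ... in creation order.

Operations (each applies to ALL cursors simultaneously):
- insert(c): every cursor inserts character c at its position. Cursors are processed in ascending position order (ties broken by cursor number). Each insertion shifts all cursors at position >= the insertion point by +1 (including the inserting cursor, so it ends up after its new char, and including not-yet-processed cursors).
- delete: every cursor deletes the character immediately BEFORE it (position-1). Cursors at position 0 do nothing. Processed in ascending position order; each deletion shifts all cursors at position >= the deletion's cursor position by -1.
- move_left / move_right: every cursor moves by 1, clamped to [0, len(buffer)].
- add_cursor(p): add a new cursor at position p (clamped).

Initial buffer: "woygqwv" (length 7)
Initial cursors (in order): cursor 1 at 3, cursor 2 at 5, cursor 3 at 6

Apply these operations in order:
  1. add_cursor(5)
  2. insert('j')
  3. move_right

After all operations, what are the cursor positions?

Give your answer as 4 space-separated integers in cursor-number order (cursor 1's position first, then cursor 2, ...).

After op 1 (add_cursor(5)): buffer="woygqwv" (len 7), cursors c1@3 c2@5 c4@5 c3@6, authorship .......
After op 2 (insert('j')): buffer="woyjgqjjwjv" (len 11), cursors c1@4 c2@8 c4@8 c3@10, authorship ...1..24.3.
After op 3 (move_right): buffer="woyjgqjjwjv" (len 11), cursors c1@5 c2@9 c4@9 c3@11, authorship ...1..24.3.

Answer: 5 9 11 9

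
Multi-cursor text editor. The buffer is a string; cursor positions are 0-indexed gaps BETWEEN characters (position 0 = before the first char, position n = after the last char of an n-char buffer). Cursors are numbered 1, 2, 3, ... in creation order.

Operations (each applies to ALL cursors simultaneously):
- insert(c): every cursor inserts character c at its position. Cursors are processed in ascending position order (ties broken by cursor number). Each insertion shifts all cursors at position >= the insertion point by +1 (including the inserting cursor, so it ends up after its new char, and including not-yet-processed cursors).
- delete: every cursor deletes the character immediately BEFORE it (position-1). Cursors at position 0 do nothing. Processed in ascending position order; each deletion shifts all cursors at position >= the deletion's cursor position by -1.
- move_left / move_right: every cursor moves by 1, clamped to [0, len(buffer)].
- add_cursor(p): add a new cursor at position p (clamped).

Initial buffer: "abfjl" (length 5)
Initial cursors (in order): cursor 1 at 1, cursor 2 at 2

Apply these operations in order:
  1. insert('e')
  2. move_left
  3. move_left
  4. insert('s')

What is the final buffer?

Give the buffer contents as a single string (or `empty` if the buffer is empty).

After op 1 (insert('e')): buffer="aebefjl" (len 7), cursors c1@2 c2@4, authorship .1.2...
After op 2 (move_left): buffer="aebefjl" (len 7), cursors c1@1 c2@3, authorship .1.2...
After op 3 (move_left): buffer="aebefjl" (len 7), cursors c1@0 c2@2, authorship .1.2...
After op 4 (insert('s')): buffer="saesbefjl" (len 9), cursors c1@1 c2@4, authorship 1.12.2...

Answer: saesbefjl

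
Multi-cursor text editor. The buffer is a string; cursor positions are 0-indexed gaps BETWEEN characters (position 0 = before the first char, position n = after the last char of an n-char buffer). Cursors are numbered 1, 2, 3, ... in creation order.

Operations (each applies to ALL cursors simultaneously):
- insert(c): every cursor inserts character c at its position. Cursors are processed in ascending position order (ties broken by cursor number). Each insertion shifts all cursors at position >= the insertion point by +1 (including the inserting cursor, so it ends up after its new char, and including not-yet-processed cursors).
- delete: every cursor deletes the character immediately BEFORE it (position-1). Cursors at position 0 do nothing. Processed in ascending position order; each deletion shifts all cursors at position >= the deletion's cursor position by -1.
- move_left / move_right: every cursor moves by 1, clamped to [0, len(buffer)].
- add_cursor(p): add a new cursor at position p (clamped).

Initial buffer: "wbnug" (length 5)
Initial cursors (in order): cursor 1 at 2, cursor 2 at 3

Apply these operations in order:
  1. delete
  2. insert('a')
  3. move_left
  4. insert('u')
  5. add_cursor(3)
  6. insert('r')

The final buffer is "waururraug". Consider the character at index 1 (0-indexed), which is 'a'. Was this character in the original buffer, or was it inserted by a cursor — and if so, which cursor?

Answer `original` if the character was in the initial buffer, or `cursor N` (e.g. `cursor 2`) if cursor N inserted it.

Answer: cursor 1

Derivation:
After op 1 (delete): buffer="wug" (len 3), cursors c1@1 c2@1, authorship ...
After op 2 (insert('a')): buffer="waaug" (len 5), cursors c1@3 c2@3, authorship .12..
After op 3 (move_left): buffer="waaug" (len 5), cursors c1@2 c2@2, authorship .12..
After op 4 (insert('u')): buffer="wauuaug" (len 7), cursors c1@4 c2@4, authorship .1122..
After op 5 (add_cursor(3)): buffer="wauuaug" (len 7), cursors c3@3 c1@4 c2@4, authorship .1122..
After op 6 (insert('r')): buffer="waururraug" (len 10), cursors c3@4 c1@7 c2@7, authorship .1132122..
Authorship (.=original, N=cursor N): . 1 1 3 2 1 2 2 . .
Index 1: author = 1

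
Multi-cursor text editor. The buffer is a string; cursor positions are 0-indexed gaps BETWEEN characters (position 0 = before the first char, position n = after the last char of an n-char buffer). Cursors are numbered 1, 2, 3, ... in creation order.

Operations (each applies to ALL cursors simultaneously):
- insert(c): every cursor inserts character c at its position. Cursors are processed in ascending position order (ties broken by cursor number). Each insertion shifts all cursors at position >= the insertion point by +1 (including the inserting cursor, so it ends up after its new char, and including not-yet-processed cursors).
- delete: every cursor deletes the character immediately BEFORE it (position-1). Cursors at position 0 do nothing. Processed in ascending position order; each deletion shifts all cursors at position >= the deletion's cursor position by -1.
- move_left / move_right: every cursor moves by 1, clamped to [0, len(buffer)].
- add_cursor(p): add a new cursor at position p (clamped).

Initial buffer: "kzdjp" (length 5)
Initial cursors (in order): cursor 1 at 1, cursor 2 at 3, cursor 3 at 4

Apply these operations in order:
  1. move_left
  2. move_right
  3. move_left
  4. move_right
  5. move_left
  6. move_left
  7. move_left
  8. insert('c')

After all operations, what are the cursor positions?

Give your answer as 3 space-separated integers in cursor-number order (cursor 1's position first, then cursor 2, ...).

Answer: 2 2 4

Derivation:
After op 1 (move_left): buffer="kzdjp" (len 5), cursors c1@0 c2@2 c3@3, authorship .....
After op 2 (move_right): buffer="kzdjp" (len 5), cursors c1@1 c2@3 c3@4, authorship .....
After op 3 (move_left): buffer="kzdjp" (len 5), cursors c1@0 c2@2 c3@3, authorship .....
After op 4 (move_right): buffer="kzdjp" (len 5), cursors c1@1 c2@3 c3@4, authorship .....
After op 5 (move_left): buffer="kzdjp" (len 5), cursors c1@0 c2@2 c3@3, authorship .....
After op 6 (move_left): buffer="kzdjp" (len 5), cursors c1@0 c2@1 c3@2, authorship .....
After op 7 (move_left): buffer="kzdjp" (len 5), cursors c1@0 c2@0 c3@1, authorship .....
After op 8 (insert('c')): buffer="cckczdjp" (len 8), cursors c1@2 c2@2 c3@4, authorship 12.3....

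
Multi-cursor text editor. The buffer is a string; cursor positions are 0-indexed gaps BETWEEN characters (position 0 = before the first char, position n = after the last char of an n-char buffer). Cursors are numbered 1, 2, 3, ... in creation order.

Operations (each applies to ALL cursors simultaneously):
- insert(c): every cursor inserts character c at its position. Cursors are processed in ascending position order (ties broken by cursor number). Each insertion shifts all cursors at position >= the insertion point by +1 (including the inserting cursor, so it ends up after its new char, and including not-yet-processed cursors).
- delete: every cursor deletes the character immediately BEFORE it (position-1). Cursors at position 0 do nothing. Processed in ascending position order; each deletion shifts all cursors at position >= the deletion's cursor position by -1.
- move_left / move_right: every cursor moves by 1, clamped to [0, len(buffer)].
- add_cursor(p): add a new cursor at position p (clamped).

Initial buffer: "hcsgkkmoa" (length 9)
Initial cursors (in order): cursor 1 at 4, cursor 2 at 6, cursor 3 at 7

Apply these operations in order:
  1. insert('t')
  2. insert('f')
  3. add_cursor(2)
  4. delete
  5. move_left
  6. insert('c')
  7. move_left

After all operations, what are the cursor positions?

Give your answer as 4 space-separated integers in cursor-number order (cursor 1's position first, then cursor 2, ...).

After op 1 (insert('t')): buffer="hcsgtkktmtoa" (len 12), cursors c1@5 c2@8 c3@10, authorship ....1..2.3..
After op 2 (insert('f')): buffer="hcsgtfkktfmtfoa" (len 15), cursors c1@6 c2@10 c3@13, authorship ....11..22.33..
After op 3 (add_cursor(2)): buffer="hcsgtfkktfmtfoa" (len 15), cursors c4@2 c1@6 c2@10 c3@13, authorship ....11..22.33..
After op 4 (delete): buffer="hsgtkktmtoa" (len 11), cursors c4@1 c1@4 c2@7 c3@9, authorship ...1..2.3..
After op 5 (move_left): buffer="hsgtkktmtoa" (len 11), cursors c4@0 c1@3 c2@6 c3@8, authorship ...1..2.3..
After op 6 (insert('c')): buffer="chsgctkkctmctoa" (len 15), cursors c4@1 c1@5 c2@9 c3@12, authorship 4...11..22.33..
After op 7 (move_left): buffer="chsgctkkctmctoa" (len 15), cursors c4@0 c1@4 c2@8 c3@11, authorship 4...11..22.33..

Answer: 4 8 11 0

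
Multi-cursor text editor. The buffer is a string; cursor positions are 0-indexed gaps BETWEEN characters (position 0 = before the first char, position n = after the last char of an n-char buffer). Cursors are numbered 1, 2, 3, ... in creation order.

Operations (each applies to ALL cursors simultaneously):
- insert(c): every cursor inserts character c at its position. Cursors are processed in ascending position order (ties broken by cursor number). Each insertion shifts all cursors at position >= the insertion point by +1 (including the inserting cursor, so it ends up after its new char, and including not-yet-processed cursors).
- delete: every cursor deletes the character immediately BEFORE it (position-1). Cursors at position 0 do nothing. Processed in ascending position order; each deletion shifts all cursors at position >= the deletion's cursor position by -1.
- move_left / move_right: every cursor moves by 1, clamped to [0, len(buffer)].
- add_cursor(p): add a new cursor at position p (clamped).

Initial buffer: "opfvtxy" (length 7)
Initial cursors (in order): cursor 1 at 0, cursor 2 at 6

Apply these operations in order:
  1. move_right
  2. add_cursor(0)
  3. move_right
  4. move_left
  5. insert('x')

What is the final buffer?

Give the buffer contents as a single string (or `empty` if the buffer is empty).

Answer: xoxpfvtxxy

Derivation:
After op 1 (move_right): buffer="opfvtxy" (len 7), cursors c1@1 c2@7, authorship .......
After op 2 (add_cursor(0)): buffer="opfvtxy" (len 7), cursors c3@0 c1@1 c2@7, authorship .......
After op 3 (move_right): buffer="opfvtxy" (len 7), cursors c3@1 c1@2 c2@7, authorship .......
After op 4 (move_left): buffer="opfvtxy" (len 7), cursors c3@0 c1@1 c2@6, authorship .......
After op 5 (insert('x')): buffer="xoxpfvtxxy" (len 10), cursors c3@1 c1@3 c2@9, authorship 3.1.....2.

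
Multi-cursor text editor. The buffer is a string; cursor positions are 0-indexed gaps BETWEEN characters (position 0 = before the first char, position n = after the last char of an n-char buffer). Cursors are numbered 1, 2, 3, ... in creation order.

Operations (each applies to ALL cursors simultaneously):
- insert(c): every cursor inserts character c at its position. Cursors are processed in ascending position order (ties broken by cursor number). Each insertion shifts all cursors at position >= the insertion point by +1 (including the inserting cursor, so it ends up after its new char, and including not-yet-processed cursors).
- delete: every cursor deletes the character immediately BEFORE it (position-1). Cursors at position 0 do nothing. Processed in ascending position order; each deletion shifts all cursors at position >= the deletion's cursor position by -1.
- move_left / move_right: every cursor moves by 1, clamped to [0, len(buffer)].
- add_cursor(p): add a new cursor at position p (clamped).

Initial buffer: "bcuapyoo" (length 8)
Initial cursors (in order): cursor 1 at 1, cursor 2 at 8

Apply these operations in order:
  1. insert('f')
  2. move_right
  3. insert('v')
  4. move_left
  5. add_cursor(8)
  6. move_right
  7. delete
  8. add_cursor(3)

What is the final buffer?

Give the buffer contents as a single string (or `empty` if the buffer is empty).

After op 1 (insert('f')): buffer="bfcuapyoof" (len 10), cursors c1@2 c2@10, authorship .1.......2
After op 2 (move_right): buffer="bfcuapyoof" (len 10), cursors c1@3 c2@10, authorship .1.......2
After op 3 (insert('v')): buffer="bfcvuapyoofv" (len 12), cursors c1@4 c2@12, authorship .1.1......22
After op 4 (move_left): buffer="bfcvuapyoofv" (len 12), cursors c1@3 c2@11, authorship .1.1......22
After op 5 (add_cursor(8)): buffer="bfcvuapyoofv" (len 12), cursors c1@3 c3@8 c2@11, authorship .1.1......22
After op 6 (move_right): buffer="bfcvuapyoofv" (len 12), cursors c1@4 c3@9 c2@12, authorship .1.1......22
After op 7 (delete): buffer="bfcuapyof" (len 9), cursors c1@3 c3@7 c2@9, authorship .1......2
After op 8 (add_cursor(3)): buffer="bfcuapyof" (len 9), cursors c1@3 c4@3 c3@7 c2@9, authorship .1......2

Answer: bfcuapyof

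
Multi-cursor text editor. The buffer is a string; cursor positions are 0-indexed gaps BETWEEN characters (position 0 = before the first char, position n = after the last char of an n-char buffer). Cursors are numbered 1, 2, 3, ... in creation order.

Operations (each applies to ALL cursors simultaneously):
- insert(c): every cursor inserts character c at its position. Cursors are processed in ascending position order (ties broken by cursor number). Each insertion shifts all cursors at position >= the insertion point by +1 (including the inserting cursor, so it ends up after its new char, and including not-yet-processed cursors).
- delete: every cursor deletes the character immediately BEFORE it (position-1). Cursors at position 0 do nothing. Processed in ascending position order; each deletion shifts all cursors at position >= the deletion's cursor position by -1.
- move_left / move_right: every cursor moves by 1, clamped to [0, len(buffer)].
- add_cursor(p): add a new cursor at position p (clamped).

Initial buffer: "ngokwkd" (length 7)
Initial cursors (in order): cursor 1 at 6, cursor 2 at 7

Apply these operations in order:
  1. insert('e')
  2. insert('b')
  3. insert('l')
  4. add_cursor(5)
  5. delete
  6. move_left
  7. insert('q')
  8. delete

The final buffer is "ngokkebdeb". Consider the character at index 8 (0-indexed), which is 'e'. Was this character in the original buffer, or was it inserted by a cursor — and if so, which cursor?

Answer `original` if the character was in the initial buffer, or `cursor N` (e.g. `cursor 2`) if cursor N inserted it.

Answer: cursor 2

Derivation:
After op 1 (insert('e')): buffer="ngokwkede" (len 9), cursors c1@7 c2@9, authorship ......1.2
After op 2 (insert('b')): buffer="ngokwkebdeb" (len 11), cursors c1@8 c2@11, authorship ......11.22
After op 3 (insert('l')): buffer="ngokwkebldebl" (len 13), cursors c1@9 c2@13, authorship ......111.222
After op 4 (add_cursor(5)): buffer="ngokwkebldebl" (len 13), cursors c3@5 c1@9 c2@13, authorship ......111.222
After op 5 (delete): buffer="ngokkebdeb" (len 10), cursors c3@4 c1@7 c2@10, authorship .....11.22
After op 6 (move_left): buffer="ngokkebdeb" (len 10), cursors c3@3 c1@6 c2@9, authorship .....11.22
After op 7 (insert('q')): buffer="ngoqkkeqbdeqb" (len 13), cursors c3@4 c1@8 c2@12, authorship ...3..111.222
After op 8 (delete): buffer="ngokkebdeb" (len 10), cursors c3@3 c1@6 c2@9, authorship .....11.22
Authorship (.=original, N=cursor N): . . . . . 1 1 . 2 2
Index 8: author = 2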